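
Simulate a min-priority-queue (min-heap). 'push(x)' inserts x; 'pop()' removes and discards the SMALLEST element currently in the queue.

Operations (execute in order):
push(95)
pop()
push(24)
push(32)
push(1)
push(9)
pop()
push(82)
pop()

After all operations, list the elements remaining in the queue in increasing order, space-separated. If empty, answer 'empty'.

Answer: 24 32 82

Derivation:
push(95): heap contents = [95]
pop() → 95: heap contents = []
push(24): heap contents = [24]
push(32): heap contents = [24, 32]
push(1): heap contents = [1, 24, 32]
push(9): heap contents = [1, 9, 24, 32]
pop() → 1: heap contents = [9, 24, 32]
push(82): heap contents = [9, 24, 32, 82]
pop() → 9: heap contents = [24, 32, 82]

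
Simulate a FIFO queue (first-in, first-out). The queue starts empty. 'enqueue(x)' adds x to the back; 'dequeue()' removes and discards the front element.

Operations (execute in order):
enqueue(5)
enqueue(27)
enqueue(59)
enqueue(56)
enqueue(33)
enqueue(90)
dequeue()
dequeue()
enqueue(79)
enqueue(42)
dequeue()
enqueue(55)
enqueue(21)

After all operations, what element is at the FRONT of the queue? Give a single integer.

enqueue(5): queue = [5]
enqueue(27): queue = [5, 27]
enqueue(59): queue = [5, 27, 59]
enqueue(56): queue = [5, 27, 59, 56]
enqueue(33): queue = [5, 27, 59, 56, 33]
enqueue(90): queue = [5, 27, 59, 56, 33, 90]
dequeue(): queue = [27, 59, 56, 33, 90]
dequeue(): queue = [59, 56, 33, 90]
enqueue(79): queue = [59, 56, 33, 90, 79]
enqueue(42): queue = [59, 56, 33, 90, 79, 42]
dequeue(): queue = [56, 33, 90, 79, 42]
enqueue(55): queue = [56, 33, 90, 79, 42, 55]
enqueue(21): queue = [56, 33, 90, 79, 42, 55, 21]

Answer: 56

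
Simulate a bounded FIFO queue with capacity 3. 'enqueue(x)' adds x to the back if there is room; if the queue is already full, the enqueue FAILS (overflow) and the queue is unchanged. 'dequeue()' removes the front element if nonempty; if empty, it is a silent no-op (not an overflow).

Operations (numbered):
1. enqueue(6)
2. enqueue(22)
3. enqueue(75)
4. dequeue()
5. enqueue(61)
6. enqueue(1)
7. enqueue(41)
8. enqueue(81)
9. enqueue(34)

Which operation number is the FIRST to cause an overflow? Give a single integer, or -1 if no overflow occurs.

1. enqueue(6): size=1
2. enqueue(22): size=2
3. enqueue(75): size=3
4. dequeue(): size=2
5. enqueue(61): size=3
6. enqueue(1): size=3=cap → OVERFLOW (fail)
7. enqueue(41): size=3=cap → OVERFLOW (fail)
8. enqueue(81): size=3=cap → OVERFLOW (fail)
9. enqueue(34): size=3=cap → OVERFLOW (fail)

Answer: 6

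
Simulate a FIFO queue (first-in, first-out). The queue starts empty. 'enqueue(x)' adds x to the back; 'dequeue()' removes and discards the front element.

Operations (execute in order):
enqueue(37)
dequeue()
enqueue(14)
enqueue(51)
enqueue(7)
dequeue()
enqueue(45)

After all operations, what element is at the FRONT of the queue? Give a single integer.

enqueue(37): queue = [37]
dequeue(): queue = []
enqueue(14): queue = [14]
enqueue(51): queue = [14, 51]
enqueue(7): queue = [14, 51, 7]
dequeue(): queue = [51, 7]
enqueue(45): queue = [51, 7, 45]

Answer: 51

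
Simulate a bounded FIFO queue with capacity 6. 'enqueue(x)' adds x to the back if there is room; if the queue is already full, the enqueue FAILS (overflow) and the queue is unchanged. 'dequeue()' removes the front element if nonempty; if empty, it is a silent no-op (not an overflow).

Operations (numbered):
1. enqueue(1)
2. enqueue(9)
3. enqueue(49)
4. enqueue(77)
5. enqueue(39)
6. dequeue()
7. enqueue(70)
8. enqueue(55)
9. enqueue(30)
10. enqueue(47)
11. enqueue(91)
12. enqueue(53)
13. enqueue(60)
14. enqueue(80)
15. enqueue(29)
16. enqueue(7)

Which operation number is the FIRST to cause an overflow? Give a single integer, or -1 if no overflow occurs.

1. enqueue(1): size=1
2. enqueue(9): size=2
3. enqueue(49): size=3
4. enqueue(77): size=4
5. enqueue(39): size=5
6. dequeue(): size=4
7. enqueue(70): size=5
8. enqueue(55): size=6
9. enqueue(30): size=6=cap → OVERFLOW (fail)
10. enqueue(47): size=6=cap → OVERFLOW (fail)
11. enqueue(91): size=6=cap → OVERFLOW (fail)
12. enqueue(53): size=6=cap → OVERFLOW (fail)
13. enqueue(60): size=6=cap → OVERFLOW (fail)
14. enqueue(80): size=6=cap → OVERFLOW (fail)
15. enqueue(29): size=6=cap → OVERFLOW (fail)
16. enqueue(7): size=6=cap → OVERFLOW (fail)

Answer: 9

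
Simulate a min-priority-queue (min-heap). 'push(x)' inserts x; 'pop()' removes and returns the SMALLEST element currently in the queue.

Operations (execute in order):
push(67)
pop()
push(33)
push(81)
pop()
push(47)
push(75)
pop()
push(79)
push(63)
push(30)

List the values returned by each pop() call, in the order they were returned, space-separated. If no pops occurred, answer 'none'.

push(67): heap contents = [67]
pop() → 67: heap contents = []
push(33): heap contents = [33]
push(81): heap contents = [33, 81]
pop() → 33: heap contents = [81]
push(47): heap contents = [47, 81]
push(75): heap contents = [47, 75, 81]
pop() → 47: heap contents = [75, 81]
push(79): heap contents = [75, 79, 81]
push(63): heap contents = [63, 75, 79, 81]
push(30): heap contents = [30, 63, 75, 79, 81]

Answer: 67 33 47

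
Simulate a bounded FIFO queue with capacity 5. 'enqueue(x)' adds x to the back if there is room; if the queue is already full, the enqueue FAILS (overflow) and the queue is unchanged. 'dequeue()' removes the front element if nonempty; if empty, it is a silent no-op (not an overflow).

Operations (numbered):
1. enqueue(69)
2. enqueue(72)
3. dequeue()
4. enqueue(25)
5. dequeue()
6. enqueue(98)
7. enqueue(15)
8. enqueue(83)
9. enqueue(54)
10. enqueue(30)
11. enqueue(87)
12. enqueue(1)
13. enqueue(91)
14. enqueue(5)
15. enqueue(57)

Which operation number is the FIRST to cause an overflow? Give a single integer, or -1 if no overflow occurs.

1. enqueue(69): size=1
2. enqueue(72): size=2
3. dequeue(): size=1
4. enqueue(25): size=2
5. dequeue(): size=1
6. enqueue(98): size=2
7. enqueue(15): size=3
8. enqueue(83): size=4
9. enqueue(54): size=5
10. enqueue(30): size=5=cap → OVERFLOW (fail)
11. enqueue(87): size=5=cap → OVERFLOW (fail)
12. enqueue(1): size=5=cap → OVERFLOW (fail)
13. enqueue(91): size=5=cap → OVERFLOW (fail)
14. enqueue(5): size=5=cap → OVERFLOW (fail)
15. enqueue(57): size=5=cap → OVERFLOW (fail)

Answer: 10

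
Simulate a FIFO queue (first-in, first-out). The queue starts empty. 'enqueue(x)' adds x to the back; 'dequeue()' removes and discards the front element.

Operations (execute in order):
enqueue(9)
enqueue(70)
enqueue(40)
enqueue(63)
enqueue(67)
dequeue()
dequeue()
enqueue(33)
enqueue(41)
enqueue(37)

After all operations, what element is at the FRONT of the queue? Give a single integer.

enqueue(9): queue = [9]
enqueue(70): queue = [9, 70]
enqueue(40): queue = [9, 70, 40]
enqueue(63): queue = [9, 70, 40, 63]
enqueue(67): queue = [9, 70, 40, 63, 67]
dequeue(): queue = [70, 40, 63, 67]
dequeue(): queue = [40, 63, 67]
enqueue(33): queue = [40, 63, 67, 33]
enqueue(41): queue = [40, 63, 67, 33, 41]
enqueue(37): queue = [40, 63, 67, 33, 41, 37]

Answer: 40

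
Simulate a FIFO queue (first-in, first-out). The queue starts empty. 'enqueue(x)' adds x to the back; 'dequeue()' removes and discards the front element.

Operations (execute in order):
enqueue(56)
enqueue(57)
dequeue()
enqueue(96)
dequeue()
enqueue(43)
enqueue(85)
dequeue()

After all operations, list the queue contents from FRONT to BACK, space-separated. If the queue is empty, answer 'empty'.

Answer: 43 85

Derivation:
enqueue(56): [56]
enqueue(57): [56, 57]
dequeue(): [57]
enqueue(96): [57, 96]
dequeue(): [96]
enqueue(43): [96, 43]
enqueue(85): [96, 43, 85]
dequeue(): [43, 85]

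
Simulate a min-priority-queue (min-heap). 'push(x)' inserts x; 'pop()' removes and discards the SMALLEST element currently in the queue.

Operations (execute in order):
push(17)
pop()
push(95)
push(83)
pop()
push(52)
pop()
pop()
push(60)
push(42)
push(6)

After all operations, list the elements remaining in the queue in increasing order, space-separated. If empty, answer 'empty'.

push(17): heap contents = [17]
pop() → 17: heap contents = []
push(95): heap contents = [95]
push(83): heap contents = [83, 95]
pop() → 83: heap contents = [95]
push(52): heap contents = [52, 95]
pop() → 52: heap contents = [95]
pop() → 95: heap contents = []
push(60): heap contents = [60]
push(42): heap contents = [42, 60]
push(6): heap contents = [6, 42, 60]

Answer: 6 42 60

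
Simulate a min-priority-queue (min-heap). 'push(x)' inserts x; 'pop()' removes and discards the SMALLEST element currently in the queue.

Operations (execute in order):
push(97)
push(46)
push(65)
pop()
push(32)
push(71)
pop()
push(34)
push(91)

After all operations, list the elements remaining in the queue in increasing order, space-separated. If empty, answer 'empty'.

push(97): heap contents = [97]
push(46): heap contents = [46, 97]
push(65): heap contents = [46, 65, 97]
pop() → 46: heap contents = [65, 97]
push(32): heap contents = [32, 65, 97]
push(71): heap contents = [32, 65, 71, 97]
pop() → 32: heap contents = [65, 71, 97]
push(34): heap contents = [34, 65, 71, 97]
push(91): heap contents = [34, 65, 71, 91, 97]

Answer: 34 65 71 91 97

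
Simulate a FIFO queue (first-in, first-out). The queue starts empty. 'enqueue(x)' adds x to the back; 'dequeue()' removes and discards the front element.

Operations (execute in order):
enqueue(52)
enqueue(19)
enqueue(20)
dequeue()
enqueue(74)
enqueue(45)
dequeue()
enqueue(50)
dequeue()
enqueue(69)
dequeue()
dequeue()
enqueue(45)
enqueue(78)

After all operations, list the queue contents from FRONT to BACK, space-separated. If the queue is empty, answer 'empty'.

Answer: 50 69 45 78

Derivation:
enqueue(52): [52]
enqueue(19): [52, 19]
enqueue(20): [52, 19, 20]
dequeue(): [19, 20]
enqueue(74): [19, 20, 74]
enqueue(45): [19, 20, 74, 45]
dequeue(): [20, 74, 45]
enqueue(50): [20, 74, 45, 50]
dequeue(): [74, 45, 50]
enqueue(69): [74, 45, 50, 69]
dequeue(): [45, 50, 69]
dequeue(): [50, 69]
enqueue(45): [50, 69, 45]
enqueue(78): [50, 69, 45, 78]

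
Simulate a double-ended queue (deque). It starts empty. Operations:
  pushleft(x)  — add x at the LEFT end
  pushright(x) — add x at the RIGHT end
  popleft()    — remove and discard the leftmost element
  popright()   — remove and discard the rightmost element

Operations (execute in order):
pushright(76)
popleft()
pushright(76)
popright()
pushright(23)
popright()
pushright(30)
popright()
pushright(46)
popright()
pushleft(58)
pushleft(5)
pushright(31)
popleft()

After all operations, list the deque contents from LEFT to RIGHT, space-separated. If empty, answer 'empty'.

Answer: 58 31

Derivation:
pushright(76): [76]
popleft(): []
pushright(76): [76]
popright(): []
pushright(23): [23]
popright(): []
pushright(30): [30]
popright(): []
pushright(46): [46]
popright(): []
pushleft(58): [58]
pushleft(5): [5, 58]
pushright(31): [5, 58, 31]
popleft(): [58, 31]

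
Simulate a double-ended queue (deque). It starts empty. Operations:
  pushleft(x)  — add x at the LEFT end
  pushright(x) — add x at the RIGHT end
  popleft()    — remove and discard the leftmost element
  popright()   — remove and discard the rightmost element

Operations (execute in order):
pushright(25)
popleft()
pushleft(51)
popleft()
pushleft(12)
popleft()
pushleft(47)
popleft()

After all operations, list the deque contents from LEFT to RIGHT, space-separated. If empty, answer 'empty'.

pushright(25): [25]
popleft(): []
pushleft(51): [51]
popleft(): []
pushleft(12): [12]
popleft(): []
pushleft(47): [47]
popleft(): []

Answer: empty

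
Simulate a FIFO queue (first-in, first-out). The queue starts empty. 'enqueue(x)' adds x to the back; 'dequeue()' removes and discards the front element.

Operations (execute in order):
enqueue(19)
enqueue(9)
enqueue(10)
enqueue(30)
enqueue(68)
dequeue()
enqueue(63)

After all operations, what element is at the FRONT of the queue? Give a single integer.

enqueue(19): queue = [19]
enqueue(9): queue = [19, 9]
enqueue(10): queue = [19, 9, 10]
enqueue(30): queue = [19, 9, 10, 30]
enqueue(68): queue = [19, 9, 10, 30, 68]
dequeue(): queue = [9, 10, 30, 68]
enqueue(63): queue = [9, 10, 30, 68, 63]

Answer: 9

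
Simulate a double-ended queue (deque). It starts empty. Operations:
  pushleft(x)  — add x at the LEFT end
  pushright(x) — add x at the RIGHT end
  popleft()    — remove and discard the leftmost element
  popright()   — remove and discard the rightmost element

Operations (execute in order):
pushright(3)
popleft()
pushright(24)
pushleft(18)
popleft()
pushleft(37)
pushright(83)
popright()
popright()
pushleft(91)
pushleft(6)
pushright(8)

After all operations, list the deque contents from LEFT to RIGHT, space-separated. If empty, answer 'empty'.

Answer: 6 91 37 8

Derivation:
pushright(3): [3]
popleft(): []
pushright(24): [24]
pushleft(18): [18, 24]
popleft(): [24]
pushleft(37): [37, 24]
pushright(83): [37, 24, 83]
popright(): [37, 24]
popright(): [37]
pushleft(91): [91, 37]
pushleft(6): [6, 91, 37]
pushright(8): [6, 91, 37, 8]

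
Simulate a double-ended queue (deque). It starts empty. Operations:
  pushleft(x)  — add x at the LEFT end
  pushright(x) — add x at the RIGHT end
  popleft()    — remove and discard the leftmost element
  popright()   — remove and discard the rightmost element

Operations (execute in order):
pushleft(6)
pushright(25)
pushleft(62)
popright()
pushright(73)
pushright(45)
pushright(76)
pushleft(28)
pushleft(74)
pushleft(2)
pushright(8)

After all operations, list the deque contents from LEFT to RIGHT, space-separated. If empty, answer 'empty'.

Answer: 2 74 28 62 6 73 45 76 8

Derivation:
pushleft(6): [6]
pushright(25): [6, 25]
pushleft(62): [62, 6, 25]
popright(): [62, 6]
pushright(73): [62, 6, 73]
pushright(45): [62, 6, 73, 45]
pushright(76): [62, 6, 73, 45, 76]
pushleft(28): [28, 62, 6, 73, 45, 76]
pushleft(74): [74, 28, 62, 6, 73, 45, 76]
pushleft(2): [2, 74, 28, 62, 6, 73, 45, 76]
pushright(8): [2, 74, 28, 62, 6, 73, 45, 76, 8]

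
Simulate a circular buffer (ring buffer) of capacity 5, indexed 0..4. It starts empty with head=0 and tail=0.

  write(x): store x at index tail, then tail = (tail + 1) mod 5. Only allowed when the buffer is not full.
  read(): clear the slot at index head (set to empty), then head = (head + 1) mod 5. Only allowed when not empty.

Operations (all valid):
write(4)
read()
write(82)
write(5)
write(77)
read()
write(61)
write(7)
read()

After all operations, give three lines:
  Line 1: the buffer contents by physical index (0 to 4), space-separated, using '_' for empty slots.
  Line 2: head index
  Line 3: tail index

Answer: 7 _ _ 77 61
3
1

Derivation:
write(4): buf=[4 _ _ _ _], head=0, tail=1, size=1
read(): buf=[_ _ _ _ _], head=1, tail=1, size=0
write(82): buf=[_ 82 _ _ _], head=1, tail=2, size=1
write(5): buf=[_ 82 5 _ _], head=1, tail=3, size=2
write(77): buf=[_ 82 5 77 _], head=1, tail=4, size=3
read(): buf=[_ _ 5 77 _], head=2, tail=4, size=2
write(61): buf=[_ _ 5 77 61], head=2, tail=0, size=3
write(7): buf=[7 _ 5 77 61], head=2, tail=1, size=4
read(): buf=[7 _ _ 77 61], head=3, tail=1, size=3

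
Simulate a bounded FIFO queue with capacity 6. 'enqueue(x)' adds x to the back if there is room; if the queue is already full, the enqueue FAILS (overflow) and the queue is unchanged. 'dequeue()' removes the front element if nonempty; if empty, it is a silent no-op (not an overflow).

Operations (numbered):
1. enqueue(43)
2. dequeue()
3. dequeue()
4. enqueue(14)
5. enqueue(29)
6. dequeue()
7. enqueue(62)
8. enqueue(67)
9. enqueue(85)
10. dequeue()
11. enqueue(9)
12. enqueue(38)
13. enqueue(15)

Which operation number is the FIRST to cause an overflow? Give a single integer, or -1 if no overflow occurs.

Answer: -1

Derivation:
1. enqueue(43): size=1
2. dequeue(): size=0
3. dequeue(): empty, no-op, size=0
4. enqueue(14): size=1
5. enqueue(29): size=2
6. dequeue(): size=1
7. enqueue(62): size=2
8. enqueue(67): size=3
9. enqueue(85): size=4
10. dequeue(): size=3
11. enqueue(9): size=4
12. enqueue(38): size=5
13. enqueue(15): size=6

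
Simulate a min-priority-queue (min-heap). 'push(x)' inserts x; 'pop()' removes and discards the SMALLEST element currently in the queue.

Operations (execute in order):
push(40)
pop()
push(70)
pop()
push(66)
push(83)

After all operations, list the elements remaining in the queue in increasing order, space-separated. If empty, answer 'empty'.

Answer: 66 83

Derivation:
push(40): heap contents = [40]
pop() → 40: heap contents = []
push(70): heap contents = [70]
pop() → 70: heap contents = []
push(66): heap contents = [66]
push(83): heap contents = [66, 83]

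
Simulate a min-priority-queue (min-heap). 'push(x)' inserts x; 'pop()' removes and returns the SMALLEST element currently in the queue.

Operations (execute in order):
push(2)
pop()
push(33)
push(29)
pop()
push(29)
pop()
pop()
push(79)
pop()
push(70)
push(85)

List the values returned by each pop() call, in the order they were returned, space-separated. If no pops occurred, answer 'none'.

push(2): heap contents = [2]
pop() → 2: heap contents = []
push(33): heap contents = [33]
push(29): heap contents = [29, 33]
pop() → 29: heap contents = [33]
push(29): heap contents = [29, 33]
pop() → 29: heap contents = [33]
pop() → 33: heap contents = []
push(79): heap contents = [79]
pop() → 79: heap contents = []
push(70): heap contents = [70]
push(85): heap contents = [70, 85]

Answer: 2 29 29 33 79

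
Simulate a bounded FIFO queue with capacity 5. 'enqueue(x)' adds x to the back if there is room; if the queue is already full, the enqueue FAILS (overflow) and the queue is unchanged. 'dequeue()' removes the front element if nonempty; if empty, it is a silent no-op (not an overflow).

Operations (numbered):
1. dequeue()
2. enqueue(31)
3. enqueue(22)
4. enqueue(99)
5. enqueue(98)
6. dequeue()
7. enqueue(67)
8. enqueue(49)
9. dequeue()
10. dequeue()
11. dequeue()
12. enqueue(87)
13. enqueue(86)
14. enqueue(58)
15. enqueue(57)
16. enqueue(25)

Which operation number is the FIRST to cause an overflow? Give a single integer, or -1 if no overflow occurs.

Answer: 15

Derivation:
1. dequeue(): empty, no-op, size=0
2. enqueue(31): size=1
3. enqueue(22): size=2
4. enqueue(99): size=3
5. enqueue(98): size=4
6. dequeue(): size=3
7. enqueue(67): size=4
8. enqueue(49): size=5
9. dequeue(): size=4
10. dequeue(): size=3
11. dequeue(): size=2
12. enqueue(87): size=3
13. enqueue(86): size=4
14. enqueue(58): size=5
15. enqueue(57): size=5=cap → OVERFLOW (fail)
16. enqueue(25): size=5=cap → OVERFLOW (fail)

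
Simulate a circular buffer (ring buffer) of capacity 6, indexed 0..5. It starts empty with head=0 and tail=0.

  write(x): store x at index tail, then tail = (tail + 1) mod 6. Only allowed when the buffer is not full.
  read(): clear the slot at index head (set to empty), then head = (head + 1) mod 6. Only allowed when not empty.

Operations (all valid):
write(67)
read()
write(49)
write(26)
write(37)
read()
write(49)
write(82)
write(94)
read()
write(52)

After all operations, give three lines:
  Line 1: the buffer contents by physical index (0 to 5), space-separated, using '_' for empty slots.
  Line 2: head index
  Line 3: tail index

write(67): buf=[67 _ _ _ _ _], head=0, tail=1, size=1
read(): buf=[_ _ _ _ _ _], head=1, tail=1, size=0
write(49): buf=[_ 49 _ _ _ _], head=1, tail=2, size=1
write(26): buf=[_ 49 26 _ _ _], head=1, tail=3, size=2
write(37): buf=[_ 49 26 37 _ _], head=1, tail=4, size=3
read(): buf=[_ _ 26 37 _ _], head=2, tail=4, size=2
write(49): buf=[_ _ 26 37 49 _], head=2, tail=5, size=3
write(82): buf=[_ _ 26 37 49 82], head=2, tail=0, size=4
write(94): buf=[94 _ 26 37 49 82], head=2, tail=1, size=5
read(): buf=[94 _ _ 37 49 82], head=3, tail=1, size=4
write(52): buf=[94 52 _ 37 49 82], head=3, tail=2, size=5

Answer: 94 52 _ 37 49 82
3
2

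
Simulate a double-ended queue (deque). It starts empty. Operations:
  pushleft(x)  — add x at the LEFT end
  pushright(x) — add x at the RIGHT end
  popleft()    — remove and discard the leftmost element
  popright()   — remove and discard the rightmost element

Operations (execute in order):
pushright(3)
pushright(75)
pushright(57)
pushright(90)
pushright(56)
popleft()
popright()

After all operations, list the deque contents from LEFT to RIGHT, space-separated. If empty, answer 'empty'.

Answer: 75 57 90

Derivation:
pushright(3): [3]
pushright(75): [3, 75]
pushright(57): [3, 75, 57]
pushright(90): [3, 75, 57, 90]
pushright(56): [3, 75, 57, 90, 56]
popleft(): [75, 57, 90, 56]
popright(): [75, 57, 90]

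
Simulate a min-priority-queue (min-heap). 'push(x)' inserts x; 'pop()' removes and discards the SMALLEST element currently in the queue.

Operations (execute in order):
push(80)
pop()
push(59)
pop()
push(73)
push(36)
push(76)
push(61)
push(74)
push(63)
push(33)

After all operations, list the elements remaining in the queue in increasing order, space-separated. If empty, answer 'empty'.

push(80): heap contents = [80]
pop() → 80: heap contents = []
push(59): heap contents = [59]
pop() → 59: heap contents = []
push(73): heap contents = [73]
push(36): heap contents = [36, 73]
push(76): heap contents = [36, 73, 76]
push(61): heap contents = [36, 61, 73, 76]
push(74): heap contents = [36, 61, 73, 74, 76]
push(63): heap contents = [36, 61, 63, 73, 74, 76]
push(33): heap contents = [33, 36, 61, 63, 73, 74, 76]

Answer: 33 36 61 63 73 74 76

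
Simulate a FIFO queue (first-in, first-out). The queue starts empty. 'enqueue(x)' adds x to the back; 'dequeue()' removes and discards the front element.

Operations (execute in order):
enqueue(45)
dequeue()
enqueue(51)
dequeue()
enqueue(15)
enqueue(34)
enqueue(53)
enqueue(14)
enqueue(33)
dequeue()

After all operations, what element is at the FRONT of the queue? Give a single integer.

enqueue(45): queue = [45]
dequeue(): queue = []
enqueue(51): queue = [51]
dequeue(): queue = []
enqueue(15): queue = [15]
enqueue(34): queue = [15, 34]
enqueue(53): queue = [15, 34, 53]
enqueue(14): queue = [15, 34, 53, 14]
enqueue(33): queue = [15, 34, 53, 14, 33]
dequeue(): queue = [34, 53, 14, 33]

Answer: 34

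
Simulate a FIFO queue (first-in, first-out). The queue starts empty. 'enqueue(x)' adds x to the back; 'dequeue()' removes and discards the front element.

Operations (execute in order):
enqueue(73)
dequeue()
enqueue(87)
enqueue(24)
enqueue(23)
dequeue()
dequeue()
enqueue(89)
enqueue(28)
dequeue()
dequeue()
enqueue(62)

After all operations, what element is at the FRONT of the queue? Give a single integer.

enqueue(73): queue = [73]
dequeue(): queue = []
enqueue(87): queue = [87]
enqueue(24): queue = [87, 24]
enqueue(23): queue = [87, 24, 23]
dequeue(): queue = [24, 23]
dequeue(): queue = [23]
enqueue(89): queue = [23, 89]
enqueue(28): queue = [23, 89, 28]
dequeue(): queue = [89, 28]
dequeue(): queue = [28]
enqueue(62): queue = [28, 62]

Answer: 28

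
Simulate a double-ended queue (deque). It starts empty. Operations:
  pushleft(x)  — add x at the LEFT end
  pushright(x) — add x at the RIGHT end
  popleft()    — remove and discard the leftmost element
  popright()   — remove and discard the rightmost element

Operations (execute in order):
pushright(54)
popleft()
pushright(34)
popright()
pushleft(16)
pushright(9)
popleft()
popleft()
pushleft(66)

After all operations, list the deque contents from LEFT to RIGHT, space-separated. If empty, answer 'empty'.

Answer: 66

Derivation:
pushright(54): [54]
popleft(): []
pushright(34): [34]
popright(): []
pushleft(16): [16]
pushright(9): [16, 9]
popleft(): [9]
popleft(): []
pushleft(66): [66]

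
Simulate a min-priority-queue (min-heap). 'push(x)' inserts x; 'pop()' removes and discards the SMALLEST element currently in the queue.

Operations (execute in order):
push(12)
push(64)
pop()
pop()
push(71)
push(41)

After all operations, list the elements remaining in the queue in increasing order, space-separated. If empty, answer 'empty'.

push(12): heap contents = [12]
push(64): heap contents = [12, 64]
pop() → 12: heap contents = [64]
pop() → 64: heap contents = []
push(71): heap contents = [71]
push(41): heap contents = [41, 71]

Answer: 41 71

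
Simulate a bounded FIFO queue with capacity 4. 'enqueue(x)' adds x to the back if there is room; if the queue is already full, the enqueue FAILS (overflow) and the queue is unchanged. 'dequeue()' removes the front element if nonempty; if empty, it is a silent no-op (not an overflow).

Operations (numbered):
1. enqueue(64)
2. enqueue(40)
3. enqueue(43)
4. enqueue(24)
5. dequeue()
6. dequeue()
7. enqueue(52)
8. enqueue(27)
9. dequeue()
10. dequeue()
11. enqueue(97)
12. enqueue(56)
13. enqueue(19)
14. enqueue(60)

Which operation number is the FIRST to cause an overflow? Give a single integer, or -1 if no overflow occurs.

Answer: 13

Derivation:
1. enqueue(64): size=1
2. enqueue(40): size=2
3. enqueue(43): size=3
4. enqueue(24): size=4
5. dequeue(): size=3
6. dequeue(): size=2
7. enqueue(52): size=3
8. enqueue(27): size=4
9. dequeue(): size=3
10. dequeue(): size=2
11. enqueue(97): size=3
12. enqueue(56): size=4
13. enqueue(19): size=4=cap → OVERFLOW (fail)
14. enqueue(60): size=4=cap → OVERFLOW (fail)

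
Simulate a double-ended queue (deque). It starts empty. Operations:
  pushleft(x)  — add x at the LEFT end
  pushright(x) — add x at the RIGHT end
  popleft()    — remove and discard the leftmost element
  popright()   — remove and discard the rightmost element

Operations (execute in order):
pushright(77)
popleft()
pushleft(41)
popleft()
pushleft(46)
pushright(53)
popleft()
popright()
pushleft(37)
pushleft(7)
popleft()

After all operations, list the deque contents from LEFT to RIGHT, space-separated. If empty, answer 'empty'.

pushright(77): [77]
popleft(): []
pushleft(41): [41]
popleft(): []
pushleft(46): [46]
pushright(53): [46, 53]
popleft(): [53]
popright(): []
pushleft(37): [37]
pushleft(7): [7, 37]
popleft(): [37]

Answer: 37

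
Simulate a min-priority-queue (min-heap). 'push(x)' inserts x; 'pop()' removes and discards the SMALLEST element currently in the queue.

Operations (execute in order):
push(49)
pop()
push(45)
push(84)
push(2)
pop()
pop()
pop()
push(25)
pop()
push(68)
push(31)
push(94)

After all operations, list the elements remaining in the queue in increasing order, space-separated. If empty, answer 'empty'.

Answer: 31 68 94

Derivation:
push(49): heap contents = [49]
pop() → 49: heap contents = []
push(45): heap contents = [45]
push(84): heap contents = [45, 84]
push(2): heap contents = [2, 45, 84]
pop() → 2: heap contents = [45, 84]
pop() → 45: heap contents = [84]
pop() → 84: heap contents = []
push(25): heap contents = [25]
pop() → 25: heap contents = []
push(68): heap contents = [68]
push(31): heap contents = [31, 68]
push(94): heap contents = [31, 68, 94]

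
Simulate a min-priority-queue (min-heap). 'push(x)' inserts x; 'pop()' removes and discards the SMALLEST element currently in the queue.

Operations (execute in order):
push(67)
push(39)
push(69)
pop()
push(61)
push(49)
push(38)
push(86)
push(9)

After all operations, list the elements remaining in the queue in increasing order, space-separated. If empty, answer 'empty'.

Answer: 9 38 49 61 67 69 86

Derivation:
push(67): heap contents = [67]
push(39): heap contents = [39, 67]
push(69): heap contents = [39, 67, 69]
pop() → 39: heap contents = [67, 69]
push(61): heap contents = [61, 67, 69]
push(49): heap contents = [49, 61, 67, 69]
push(38): heap contents = [38, 49, 61, 67, 69]
push(86): heap contents = [38, 49, 61, 67, 69, 86]
push(9): heap contents = [9, 38, 49, 61, 67, 69, 86]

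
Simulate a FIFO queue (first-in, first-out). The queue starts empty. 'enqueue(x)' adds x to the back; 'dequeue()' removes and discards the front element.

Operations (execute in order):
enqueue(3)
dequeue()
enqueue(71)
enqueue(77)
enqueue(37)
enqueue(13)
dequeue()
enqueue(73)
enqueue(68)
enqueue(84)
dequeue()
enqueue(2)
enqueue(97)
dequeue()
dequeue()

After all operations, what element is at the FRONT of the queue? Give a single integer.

enqueue(3): queue = [3]
dequeue(): queue = []
enqueue(71): queue = [71]
enqueue(77): queue = [71, 77]
enqueue(37): queue = [71, 77, 37]
enqueue(13): queue = [71, 77, 37, 13]
dequeue(): queue = [77, 37, 13]
enqueue(73): queue = [77, 37, 13, 73]
enqueue(68): queue = [77, 37, 13, 73, 68]
enqueue(84): queue = [77, 37, 13, 73, 68, 84]
dequeue(): queue = [37, 13, 73, 68, 84]
enqueue(2): queue = [37, 13, 73, 68, 84, 2]
enqueue(97): queue = [37, 13, 73, 68, 84, 2, 97]
dequeue(): queue = [13, 73, 68, 84, 2, 97]
dequeue(): queue = [73, 68, 84, 2, 97]

Answer: 73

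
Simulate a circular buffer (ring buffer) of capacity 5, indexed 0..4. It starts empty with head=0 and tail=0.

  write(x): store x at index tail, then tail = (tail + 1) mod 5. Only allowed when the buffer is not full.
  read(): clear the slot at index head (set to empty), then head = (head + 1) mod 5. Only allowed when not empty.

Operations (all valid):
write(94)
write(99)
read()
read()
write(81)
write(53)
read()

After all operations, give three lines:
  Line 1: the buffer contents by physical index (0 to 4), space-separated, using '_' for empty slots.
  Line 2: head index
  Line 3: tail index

Answer: _ _ _ 53 _
3
4

Derivation:
write(94): buf=[94 _ _ _ _], head=0, tail=1, size=1
write(99): buf=[94 99 _ _ _], head=0, tail=2, size=2
read(): buf=[_ 99 _ _ _], head=1, tail=2, size=1
read(): buf=[_ _ _ _ _], head=2, tail=2, size=0
write(81): buf=[_ _ 81 _ _], head=2, tail=3, size=1
write(53): buf=[_ _ 81 53 _], head=2, tail=4, size=2
read(): buf=[_ _ _ 53 _], head=3, tail=4, size=1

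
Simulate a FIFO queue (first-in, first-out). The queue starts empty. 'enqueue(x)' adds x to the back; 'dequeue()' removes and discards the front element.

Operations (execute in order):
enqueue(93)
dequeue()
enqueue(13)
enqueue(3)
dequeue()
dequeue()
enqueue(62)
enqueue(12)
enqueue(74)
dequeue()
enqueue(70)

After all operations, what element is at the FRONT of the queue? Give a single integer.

Answer: 12

Derivation:
enqueue(93): queue = [93]
dequeue(): queue = []
enqueue(13): queue = [13]
enqueue(3): queue = [13, 3]
dequeue(): queue = [3]
dequeue(): queue = []
enqueue(62): queue = [62]
enqueue(12): queue = [62, 12]
enqueue(74): queue = [62, 12, 74]
dequeue(): queue = [12, 74]
enqueue(70): queue = [12, 74, 70]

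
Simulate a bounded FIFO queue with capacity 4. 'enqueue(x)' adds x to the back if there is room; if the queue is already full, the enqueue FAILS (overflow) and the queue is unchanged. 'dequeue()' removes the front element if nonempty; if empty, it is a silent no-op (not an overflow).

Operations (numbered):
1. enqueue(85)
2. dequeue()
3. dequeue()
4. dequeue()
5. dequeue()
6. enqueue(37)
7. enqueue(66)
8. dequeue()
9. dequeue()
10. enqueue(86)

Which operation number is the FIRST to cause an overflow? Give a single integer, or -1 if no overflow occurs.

Answer: -1

Derivation:
1. enqueue(85): size=1
2. dequeue(): size=0
3. dequeue(): empty, no-op, size=0
4. dequeue(): empty, no-op, size=0
5. dequeue(): empty, no-op, size=0
6. enqueue(37): size=1
7. enqueue(66): size=2
8. dequeue(): size=1
9. dequeue(): size=0
10. enqueue(86): size=1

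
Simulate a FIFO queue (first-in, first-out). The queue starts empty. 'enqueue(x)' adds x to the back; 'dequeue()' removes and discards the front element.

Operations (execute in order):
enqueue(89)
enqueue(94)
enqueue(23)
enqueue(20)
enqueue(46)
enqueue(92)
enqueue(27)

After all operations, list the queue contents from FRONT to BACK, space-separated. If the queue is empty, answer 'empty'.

enqueue(89): [89]
enqueue(94): [89, 94]
enqueue(23): [89, 94, 23]
enqueue(20): [89, 94, 23, 20]
enqueue(46): [89, 94, 23, 20, 46]
enqueue(92): [89, 94, 23, 20, 46, 92]
enqueue(27): [89, 94, 23, 20, 46, 92, 27]

Answer: 89 94 23 20 46 92 27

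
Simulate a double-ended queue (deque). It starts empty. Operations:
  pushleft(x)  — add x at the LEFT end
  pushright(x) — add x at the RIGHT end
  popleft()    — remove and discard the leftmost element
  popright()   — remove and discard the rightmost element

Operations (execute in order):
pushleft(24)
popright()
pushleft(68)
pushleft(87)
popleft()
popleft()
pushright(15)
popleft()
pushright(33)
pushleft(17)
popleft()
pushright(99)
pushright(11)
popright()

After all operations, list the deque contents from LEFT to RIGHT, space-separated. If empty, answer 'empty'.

pushleft(24): [24]
popright(): []
pushleft(68): [68]
pushleft(87): [87, 68]
popleft(): [68]
popleft(): []
pushright(15): [15]
popleft(): []
pushright(33): [33]
pushleft(17): [17, 33]
popleft(): [33]
pushright(99): [33, 99]
pushright(11): [33, 99, 11]
popright(): [33, 99]

Answer: 33 99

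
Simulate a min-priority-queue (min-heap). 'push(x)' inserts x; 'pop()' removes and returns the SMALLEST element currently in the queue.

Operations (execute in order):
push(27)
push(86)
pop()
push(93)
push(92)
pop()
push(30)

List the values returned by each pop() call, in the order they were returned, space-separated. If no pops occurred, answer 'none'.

Answer: 27 86

Derivation:
push(27): heap contents = [27]
push(86): heap contents = [27, 86]
pop() → 27: heap contents = [86]
push(93): heap contents = [86, 93]
push(92): heap contents = [86, 92, 93]
pop() → 86: heap contents = [92, 93]
push(30): heap contents = [30, 92, 93]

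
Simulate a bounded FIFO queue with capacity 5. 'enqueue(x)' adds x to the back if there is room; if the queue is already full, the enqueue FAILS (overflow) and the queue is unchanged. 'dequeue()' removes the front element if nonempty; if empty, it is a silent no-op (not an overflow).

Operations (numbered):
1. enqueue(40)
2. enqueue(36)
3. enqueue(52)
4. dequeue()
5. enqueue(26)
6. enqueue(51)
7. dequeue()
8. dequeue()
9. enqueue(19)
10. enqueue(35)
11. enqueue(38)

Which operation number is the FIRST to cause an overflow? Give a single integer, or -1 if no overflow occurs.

1. enqueue(40): size=1
2. enqueue(36): size=2
3. enqueue(52): size=3
4. dequeue(): size=2
5. enqueue(26): size=3
6. enqueue(51): size=4
7. dequeue(): size=3
8. dequeue(): size=2
9. enqueue(19): size=3
10. enqueue(35): size=4
11. enqueue(38): size=5

Answer: -1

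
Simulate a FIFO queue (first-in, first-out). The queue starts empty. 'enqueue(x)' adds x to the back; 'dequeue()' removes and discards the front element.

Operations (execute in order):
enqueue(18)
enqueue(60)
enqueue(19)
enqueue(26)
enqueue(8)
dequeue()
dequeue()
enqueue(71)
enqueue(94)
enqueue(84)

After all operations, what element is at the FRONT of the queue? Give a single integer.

enqueue(18): queue = [18]
enqueue(60): queue = [18, 60]
enqueue(19): queue = [18, 60, 19]
enqueue(26): queue = [18, 60, 19, 26]
enqueue(8): queue = [18, 60, 19, 26, 8]
dequeue(): queue = [60, 19, 26, 8]
dequeue(): queue = [19, 26, 8]
enqueue(71): queue = [19, 26, 8, 71]
enqueue(94): queue = [19, 26, 8, 71, 94]
enqueue(84): queue = [19, 26, 8, 71, 94, 84]

Answer: 19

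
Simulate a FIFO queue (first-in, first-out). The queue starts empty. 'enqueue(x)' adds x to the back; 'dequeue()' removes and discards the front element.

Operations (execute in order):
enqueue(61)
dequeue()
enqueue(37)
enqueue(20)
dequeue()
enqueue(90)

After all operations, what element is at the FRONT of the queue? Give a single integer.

enqueue(61): queue = [61]
dequeue(): queue = []
enqueue(37): queue = [37]
enqueue(20): queue = [37, 20]
dequeue(): queue = [20]
enqueue(90): queue = [20, 90]

Answer: 20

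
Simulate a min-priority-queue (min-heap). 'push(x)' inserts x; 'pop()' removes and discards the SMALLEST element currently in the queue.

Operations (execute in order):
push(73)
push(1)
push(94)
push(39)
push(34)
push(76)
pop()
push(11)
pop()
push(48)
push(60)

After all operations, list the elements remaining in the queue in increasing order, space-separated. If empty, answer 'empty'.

Answer: 34 39 48 60 73 76 94

Derivation:
push(73): heap contents = [73]
push(1): heap contents = [1, 73]
push(94): heap contents = [1, 73, 94]
push(39): heap contents = [1, 39, 73, 94]
push(34): heap contents = [1, 34, 39, 73, 94]
push(76): heap contents = [1, 34, 39, 73, 76, 94]
pop() → 1: heap contents = [34, 39, 73, 76, 94]
push(11): heap contents = [11, 34, 39, 73, 76, 94]
pop() → 11: heap contents = [34, 39, 73, 76, 94]
push(48): heap contents = [34, 39, 48, 73, 76, 94]
push(60): heap contents = [34, 39, 48, 60, 73, 76, 94]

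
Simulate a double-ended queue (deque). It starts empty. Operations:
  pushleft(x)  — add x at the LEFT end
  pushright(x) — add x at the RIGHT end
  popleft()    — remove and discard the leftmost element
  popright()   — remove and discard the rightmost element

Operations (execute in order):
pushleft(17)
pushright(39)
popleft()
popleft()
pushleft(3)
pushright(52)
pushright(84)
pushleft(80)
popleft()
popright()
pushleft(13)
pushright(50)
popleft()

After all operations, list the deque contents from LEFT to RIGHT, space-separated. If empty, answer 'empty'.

pushleft(17): [17]
pushright(39): [17, 39]
popleft(): [39]
popleft(): []
pushleft(3): [3]
pushright(52): [3, 52]
pushright(84): [3, 52, 84]
pushleft(80): [80, 3, 52, 84]
popleft(): [3, 52, 84]
popright(): [3, 52]
pushleft(13): [13, 3, 52]
pushright(50): [13, 3, 52, 50]
popleft(): [3, 52, 50]

Answer: 3 52 50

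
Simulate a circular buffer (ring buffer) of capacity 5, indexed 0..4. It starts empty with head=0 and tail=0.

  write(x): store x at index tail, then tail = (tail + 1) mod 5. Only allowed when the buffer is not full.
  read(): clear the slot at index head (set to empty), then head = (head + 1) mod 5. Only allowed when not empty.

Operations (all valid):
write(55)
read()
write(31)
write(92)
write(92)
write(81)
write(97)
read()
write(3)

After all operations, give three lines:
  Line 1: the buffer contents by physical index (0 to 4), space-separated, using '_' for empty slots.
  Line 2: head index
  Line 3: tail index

Answer: 97 3 92 92 81
2
2

Derivation:
write(55): buf=[55 _ _ _ _], head=0, tail=1, size=1
read(): buf=[_ _ _ _ _], head=1, tail=1, size=0
write(31): buf=[_ 31 _ _ _], head=1, tail=2, size=1
write(92): buf=[_ 31 92 _ _], head=1, tail=3, size=2
write(92): buf=[_ 31 92 92 _], head=1, tail=4, size=3
write(81): buf=[_ 31 92 92 81], head=1, tail=0, size=4
write(97): buf=[97 31 92 92 81], head=1, tail=1, size=5
read(): buf=[97 _ 92 92 81], head=2, tail=1, size=4
write(3): buf=[97 3 92 92 81], head=2, tail=2, size=5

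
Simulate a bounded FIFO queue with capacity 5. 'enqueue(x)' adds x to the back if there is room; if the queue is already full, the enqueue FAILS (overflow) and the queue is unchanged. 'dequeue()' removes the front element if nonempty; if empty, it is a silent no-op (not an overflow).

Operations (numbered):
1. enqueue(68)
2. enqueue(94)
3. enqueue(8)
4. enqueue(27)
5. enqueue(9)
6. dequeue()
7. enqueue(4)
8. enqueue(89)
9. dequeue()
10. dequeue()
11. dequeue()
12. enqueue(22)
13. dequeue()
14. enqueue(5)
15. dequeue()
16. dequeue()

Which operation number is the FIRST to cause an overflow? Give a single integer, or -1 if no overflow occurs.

Answer: 8

Derivation:
1. enqueue(68): size=1
2. enqueue(94): size=2
3. enqueue(8): size=3
4. enqueue(27): size=4
5. enqueue(9): size=5
6. dequeue(): size=4
7. enqueue(4): size=5
8. enqueue(89): size=5=cap → OVERFLOW (fail)
9. dequeue(): size=4
10. dequeue(): size=3
11. dequeue(): size=2
12. enqueue(22): size=3
13. dequeue(): size=2
14. enqueue(5): size=3
15. dequeue(): size=2
16. dequeue(): size=1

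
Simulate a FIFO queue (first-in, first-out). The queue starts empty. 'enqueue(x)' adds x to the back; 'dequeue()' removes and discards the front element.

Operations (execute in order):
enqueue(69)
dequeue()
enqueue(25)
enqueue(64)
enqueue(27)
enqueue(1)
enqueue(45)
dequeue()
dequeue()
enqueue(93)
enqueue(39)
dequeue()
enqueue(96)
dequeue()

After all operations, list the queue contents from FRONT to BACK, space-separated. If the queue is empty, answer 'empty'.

enqueue(69): [69]
dequeue(): []
enqueue(25): [25]
enqueue(64): [25, 64]
enqueue(27): [25, 64, 27]
enqueue(1): [25, 64, 27, 1]
enqueue(45): [25, 64, 27, 1, 45]
dequeue(): [64, 27, 1, 45]
dequeue(): [27, 1, 45]
enqueue(93): [27, 1, 45, 93]
enqueue(39): [27, 1, 45, 93, 39]
dequeue(): [1, 45, 93, 39]
enqueue(96): [1, 45, 93, 39, 96]
dequeue(): [45, 93, 39, 96]

Answer: 45 93 39 96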